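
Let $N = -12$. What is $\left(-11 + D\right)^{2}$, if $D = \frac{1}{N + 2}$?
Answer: $\frac{12321}{100} \approx 123.21$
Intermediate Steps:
$D = - \frac{1}{10}$ ($D = \frac{1}{-12 + 2} = \frac{1}{-10} = - \frac{1}{10} \approx -0.1$)
$\left(-11 + D\right)^{2} = \left(-11 - \frac{1}{10}\right)^{2} = \left(- \frac{111}{10}\right)^{2} = \frac{12321}{100}$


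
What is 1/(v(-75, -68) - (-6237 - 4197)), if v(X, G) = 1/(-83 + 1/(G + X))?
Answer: 11870/123851437 ≈ 9.5841e-5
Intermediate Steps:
1/(v(-75, -68) - (-6237 - 4197)) = 1/((-1*(-68) - 1*(-75))/(-1 + 83*(-68) + 83*(-75)) - (-6237 - 4197)) = 1/((68 + 75)/(-1 - 5644 - 6225) - 1*(-10434)) = 1/(143/(-11870) + 10434) = 1/(-1/11870*143 + 10434) = 1/(-143/11870 + 10434) = 1/(123851437/11870) = 11870/123851437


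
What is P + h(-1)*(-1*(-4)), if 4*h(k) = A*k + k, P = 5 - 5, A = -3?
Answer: 2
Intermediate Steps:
P = 0
h(k) = -k/2 (h(k) = (-3*k + k)/4 = (-2*k)/4 = -k/2)
P + h(-1)*(-1*(-4)) = 0 + (-½*(-1))*(-1*(-4)) = 0 + (½)*4 = 0 + 2 = 2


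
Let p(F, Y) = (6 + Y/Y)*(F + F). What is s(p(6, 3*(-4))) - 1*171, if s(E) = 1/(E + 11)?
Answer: -16244/95 ≈ -170.99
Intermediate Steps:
p(F, Y) = 14*F (p(F, Y) = (6 + 1)*(2*F) = 7*(2*F) = 14*F)
s(E) = 1/(11 + E)
s(p(6, 3*(-4))) - 1*171 = 1/(11 + 14*6) - 1*171 = 1/(11 + 84) - 171 = 1/95 - 171 = -16244/95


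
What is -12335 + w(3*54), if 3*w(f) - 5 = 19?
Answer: -12327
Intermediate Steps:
w(f) = 8 (w(f) = 5/3 + (⅓)*19 = 5/3 + 19/3 = 8)
-12335 + w(3*54) = -12335 + 8 = -12327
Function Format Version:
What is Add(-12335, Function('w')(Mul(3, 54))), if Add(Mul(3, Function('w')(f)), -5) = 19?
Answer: -12327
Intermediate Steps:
Function('w')(f) = 8 (Function('w')(f) = Add(Rational(5, 3), Mul(Rational(1, 3), 19)) = Add(Rational(5, 3), Rational(19, 3)) = 8)
Add(-12335, Function('w')(Mul(3, 54))) = Add(-12335, 8) = -12327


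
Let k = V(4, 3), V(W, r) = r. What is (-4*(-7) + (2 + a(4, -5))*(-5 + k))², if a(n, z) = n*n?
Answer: 64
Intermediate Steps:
k = 3
a(n, z) = n²
(-4*(-7) + (2 + a(4, -5))*(-5 + k))² = (-4*(-7) + (2 + 4²)*(-5 + 3))² = (28 + (2 + 16)*(-2))² = (28 + 18*(-2))² = (28 - 36)² = (-8)² = 64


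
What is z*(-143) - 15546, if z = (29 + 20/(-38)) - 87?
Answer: -136358/19 ≈ -7176.7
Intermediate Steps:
z = -1112/19 (z = (29 + 20*(-1/38)) - 87 = (29 - 10/19) - 87 = 541/19 - 87 = -1112/19 ≈ -58.526)
z*(-143) - 15546 = -1112/19*(-143) - 15546 = 159016/19 - 15546 = -136358/19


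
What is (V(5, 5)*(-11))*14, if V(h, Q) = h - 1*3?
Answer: -308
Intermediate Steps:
V(h, Q) = -3 + h (V(h, Q) = h - 3 = -3 + h)
(V(5, 5)*(-11))*14 = ((-3 + 5)*(-11))*14 = (2*(-11))*14 = -22*14 = -308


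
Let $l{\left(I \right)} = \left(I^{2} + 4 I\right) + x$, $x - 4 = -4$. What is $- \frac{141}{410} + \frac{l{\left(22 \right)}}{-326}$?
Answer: $- \frac{140243}{66830} \approx -2.0985$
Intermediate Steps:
$x = 0$ ($x = 4 - 4 = 0$)
$l{\left(I \right)} = I^{2} + 4 I$ ($l{\left(I \right)} = \left(I^{2} + 4 I\right) + 0 = I^{2} + 4 I$)
$- \frac{141}{410} + \frac{l{\left(22 \right)}}{-326} = - \frac{141}{410} + \frac{22 \left(4 + 22\right)}{-326} = \left(-141\right) \frac{1}{410} + 22 \cdot 26 \left(- \frac{1}{326}\right) = - \frac{141}{410} + 572 \left(- \frac{1}{326}\right) = - \frac{141}{410} - \frac{286}{163} = - \frac{140243}{66830}$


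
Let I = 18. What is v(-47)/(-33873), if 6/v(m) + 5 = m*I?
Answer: 2/9608641 ≈ 2.0815e-7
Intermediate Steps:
v(m) = 6/(-5 + 18*m) (v(m) = 6/(-5 + m*18) = 6/(-5 + 18*m))
v(-47)/(-33873) = (6/(-5 + 18*(-47)))/(-33873) = (6/(-5 - 846))*(-1/33873) = (6/(-851))*(-1/33873) = (6*(-1/851))*(-1/33873) = -6/851*(-1/33873) = 2/9608641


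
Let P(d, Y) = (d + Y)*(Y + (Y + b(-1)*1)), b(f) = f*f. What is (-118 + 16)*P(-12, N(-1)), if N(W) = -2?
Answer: -4284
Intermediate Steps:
b(f) = f**2
P(d, Y) = (1 + 2*Y)*(Y + d) (P(d, Y) = (d + Y)*(Y + (Y + (-1)**2*1)) = (Y + d)*(Y + (Y + 1*1)) = (Y + d)*(Y + (Y + 1)) = (Y + d)*(Y + (1 + Y)) = (Y + d)*(1 + 2*Y) = (1 + 2*Y)*(Y + d))
(-118 + 16)*P(-12, N(-1)) = (-118 + 16)*(-2 - 12 + 2*(-2)**2 + 2*(-2)*(-12)) = -102*(-2 - 12 + 2*4 + 48) = -102*(-2 - 12 + 8 + 48) = -102*42 = -4284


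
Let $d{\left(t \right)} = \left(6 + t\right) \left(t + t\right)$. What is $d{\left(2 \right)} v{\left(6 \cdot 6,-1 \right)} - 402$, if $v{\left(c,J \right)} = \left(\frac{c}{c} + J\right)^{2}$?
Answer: $-402$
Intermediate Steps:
$d{\left(t \right)} = 2 t \left(6 + t\right)$ ($d{\left(t \right)} = \left(6 + t\right) 2 t = 2 t \left(6 + t\right)$)
$v{\left(c,J \right)} = \left(1 + J\right)^{2}$
$d{\left(2 \right)} v{\left(6 \cdot 6,-1 \right)} - 402 = 2 \cdot 2 \left(6 + 2\right) \left(1 - 1\right)^{2} - 402 = 2 \cdot 2 \cdot 8 \cdot 0^{2} - 402 = 32 \cdot 0 - 402 = 0 - 402 = -402$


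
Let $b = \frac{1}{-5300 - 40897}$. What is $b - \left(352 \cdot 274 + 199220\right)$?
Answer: $- \frac{13658974597}{46197} \approx -2.9567 \cdot 10^{5}$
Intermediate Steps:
$b = - \frac{1}{46197}$ ($b = \frac{1}{-46197} = - \frac{1}{46197} \approx -2.1646 \cdot 10^{-5}$)
$b - \left(352 \cdot 274 + 199220\right) = - \frac{1}{46197} - \left(352 \cdot 274 + 199220\right) = - \frac{1}{46197} - \left(96448 + 199220\right) = - \frac{1}{46197} - 295668 = - \frac{13658974597}{46197}$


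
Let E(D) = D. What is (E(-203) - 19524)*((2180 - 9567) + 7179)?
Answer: 4103216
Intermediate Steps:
(E(-203) - 19524)*((2180 - 9567) + 7179) = (-203 - 19524)*((2180 - 9567) + 7179) = -19727*(-7387 + 7179) = -19727*(-208) = 4103216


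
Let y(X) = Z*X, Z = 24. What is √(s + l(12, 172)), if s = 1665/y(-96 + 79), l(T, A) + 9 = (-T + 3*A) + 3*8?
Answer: 3*√264554/68 ≈ 22.692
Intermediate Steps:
y(X) = 24*X
l(T, A) = 15 - T + 3*A (l(T, A) = -9 + ((-T + 3*A) + 3*8) = -9 + ((-T + 3*A) + 24) = -9 + (24 - T + 3*A) = 15 - T + 3*A)
s = -555/136 (s = 1665/((24*(-96 + 79))) = 1665/((24*(-17))) = 1665/(-408) = 1665*(-1/408) = -555/136 ≈ -4.0809)
√(s + l(12, 172)) = √(-555/136 + (15 - 1*12 + 3*172)) = √(-555/136 + (15 - 12 + 516)) = √(-555/136 + 519) = √(70029/136) = 3*√264554/68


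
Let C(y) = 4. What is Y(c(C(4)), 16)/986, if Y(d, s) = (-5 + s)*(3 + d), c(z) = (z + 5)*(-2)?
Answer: -165/986 ≈ -0.16734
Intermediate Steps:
c(z) = -10 - 2*z (c(z) = (5 + z)*(-2) = -10 - 2*z)
Y(c(C(4)), 16)/986 = (-15 - 5*(-10 - 2*4) + 3*16 + (-10 - 2*4)*16)/986 = (-15 - 5*(-10 - 8) + 48 + (-10 - 8)*16)*(1/986) = (-15 - 5*(-18) + 48 - 18*16)*(1/986) = (-15 + 90 + 48 - 288)*(1/986) = -165*1/986 = -165/986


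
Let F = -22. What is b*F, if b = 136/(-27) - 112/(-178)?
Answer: 233024/2403 ≈ 96.972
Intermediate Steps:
b = -10592/2403 (b = 136*(-1/27) - 112*(-1/178) = -136/27 + 56/89 = -10592/2403 ≈ -4.4078)
b*F = -10592/2403*(-22) = 233024/2403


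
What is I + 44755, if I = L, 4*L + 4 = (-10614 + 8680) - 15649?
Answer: 161433/4 ≈ 40358.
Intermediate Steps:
L = -17587/4 (L = -1 + ((-10614 + 8680) - 15649)/4 = -1 + (-1934 - 15649)/4 = -1 + (¼)*(-17583) = -1 - 17583/4 = -17587/4 ≈ -4396.8)
I = -17587/4 ≈ -4396.8
I + 44755 = -17587/4 + 44755 = 161433/4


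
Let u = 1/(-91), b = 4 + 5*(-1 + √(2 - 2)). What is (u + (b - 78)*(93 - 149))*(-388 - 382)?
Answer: -44284130/13 ≈ -3.4065e+6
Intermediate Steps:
b = -1 (b = 4 + 5*(-1 + √0) = 4 + 5*(-1 + 0) = 4 + 5*(-1) = 4 - 5 = -1)
u = -1/91 ≈ -0.010989
(u + (b - 78)*(93 - 149))*(-388 - 382) = (-1/91 + (-1 - 78)*(93 - 149))*(-388 - 382) = (-1/91 - 79*(-56))*(-770) = (-1/91 + 4424)*(-770) = (402583/91)*(-770) = -44284130/13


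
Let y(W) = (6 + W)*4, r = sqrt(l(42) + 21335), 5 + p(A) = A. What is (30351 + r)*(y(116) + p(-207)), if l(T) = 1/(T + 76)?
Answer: 8376876 + 138*sqrt(297068658)/59 ≈ 8.4172e+6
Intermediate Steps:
l(T) = 1/(76 + T)
p(A) = -5 + A
r = sqrt(297068658)/118 (r = sqrt(1/(76 + 42) + 21335) = sqrt(1/118 + 21335) = sqrt(2517531/118) = sqrt(297068658)/118 ≈ 146.07)
y(W) = 24 + 4*W
(30351 + r)*(y(116) + p(-207)) = (30351 + sqrt(297068658)/118)*((24 + 4*116) + (-5 - 207)) = (30351 + sqrt(297068658)/118)*((24 + 464) - 212) = (30351 + sqrt(297068658)/118)*(488 - 212) = (30351 + sqrt(297068658)/118)*276 = 8376876 + 138*sqrt(297068658)/59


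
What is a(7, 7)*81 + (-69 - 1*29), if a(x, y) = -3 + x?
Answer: 226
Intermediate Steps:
a(7, 7)*81 + (-69 - 1*29) = (-3 + 7)*81 + (-69 - 1*29) = 4*81 + (-69 - 29) = 324 - 98 = 226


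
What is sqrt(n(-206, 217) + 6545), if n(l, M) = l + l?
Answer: sqrt(6133) ≈ 78.313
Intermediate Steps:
n(l, M) = 2*l
sqrt(n(-206, 217) + 6545) = sqrt(2*(-206) + 6545) = sqrt(-412 + 6545) = sqrt(6133)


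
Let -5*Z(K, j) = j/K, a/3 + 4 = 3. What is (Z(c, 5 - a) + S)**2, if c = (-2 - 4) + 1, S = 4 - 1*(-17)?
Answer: 284089/625 ≈ 454.54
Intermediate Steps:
S = 21 (S = 4 + 17 = 21)
a = -3 (a = -12 + 3*3 = -12 + 9 = -3)
c = -5 (c = -6 + 1 = -5)
Z(K, j) = -j/(5*K)
(Z(c, 5 - a) + S)**2 = (-1/5*(5 - 1*(-3))/(-5) + 21)**2 = (-1/5*(5 + 3)*(-1/5) + 21)**2 = (-1/5*8*(-1/5) + 21)**2 = (8/25 + 21)**2 = (533/25)**2 = 284089/625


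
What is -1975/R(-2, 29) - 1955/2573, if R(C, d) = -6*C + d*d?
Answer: -6749290/2194769 ≈ -3.0752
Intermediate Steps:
R(C, d) = d² - 6*C (R(C, d) = -6*C + d² = d² - 6*C)
-1975/R(-2, 29) - 1955/2573 = -1975/(29² - 6*(-2)) - 1955/2573 = -1975/(841 + 12) - 1955*1/2573 = -1975/853 - 1955/2573 = -6749290/2194769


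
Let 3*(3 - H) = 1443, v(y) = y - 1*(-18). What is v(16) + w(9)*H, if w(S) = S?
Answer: -4268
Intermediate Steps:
v(y) = 18 + y (v(y) = y + 18 = 18 + y)
H = -478 (H = 3 - 1/3*1443 = 3 - 481 = -478)
v(16) + w(9)*H = (18 + 16) + 9*(-478) = 34 - 4302 = -4268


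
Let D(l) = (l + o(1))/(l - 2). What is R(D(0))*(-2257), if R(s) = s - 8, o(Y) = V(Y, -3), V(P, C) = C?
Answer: 29341/2 ≈ 14671.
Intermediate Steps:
o(Y) = -3
D(l) = (-3 + l)/(-2 + l) (D(l) = (l - 3)/(l - 2) = (-3 + l)/(-2 + l))
R(s) = -8 + s
R(D(0))*(-2257) = (-8 + (-3 + 0)/(-2 + 0))*(-2257) = (-8 - 3/(-2))*(-2257) = (-8 - 1/2*(-3))*(-2257) = (-8 + 3/2)*(-2257) = -13/2*(-2257) = 29341/2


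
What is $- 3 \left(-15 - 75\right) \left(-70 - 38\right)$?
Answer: $-29160$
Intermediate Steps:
$- 3 \left(-15 - 75\right) \left(-70 - 38\right) = - 3 \left(\left(-90\right) \left(-108\right)\right) = \left(-3\right) 9720 = -29160$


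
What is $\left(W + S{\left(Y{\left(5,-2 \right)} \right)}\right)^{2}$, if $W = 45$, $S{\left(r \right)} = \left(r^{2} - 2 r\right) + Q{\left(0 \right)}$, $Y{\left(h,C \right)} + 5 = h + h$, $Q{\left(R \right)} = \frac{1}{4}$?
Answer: $\frac{58081}{16} \approx 3630.1$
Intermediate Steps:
$Q{\left(R \right)} = \frac{1}{4}$
$Y{\left(h,C \right)} = -5 + 2 h$ ($Y{\left(h,C \right)} = -5 + \left(h + h\right) = -5 + 2 h$)
$S{\left(r \right)} = \frac{1}{4} + r^{2} - 2 r$ ($S{\left(r \right)} = \left(r^{2} - 2 r\right) + \frac{1}{4} = \frac{1}{4} + r^{2} - 2 r$)
$\left(W + S{\left(Y{\left(5,-2 \right)} \right)}\right)^{2} = \left(45 + \left(\frac{1}{4} + \left(-5 + 2 \cdot 5\right)^{2} - 2 \left(-5 + 2 \cdot 5\right)\right)\right)^{2} = \left(45 + \left(\frac{1}{4} + \left(-5 + 10\right)^{2} - 2 \left(-5 + 10\right)\right)\right)^{2} = \left(45 + \left(\frac{1}{4} + 5^{2} - 10\right)\right)^{2} = \left(45 + \left(\frac{1}{4} + 25 - 10\right)\right)^{2} = \left(45 + \frac{61}{4}\right)^{2} = \left(\frac{241}{4}\right)^{2} = \frac{58081}{16}$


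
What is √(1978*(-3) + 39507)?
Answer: 19*√93 ≈ 183.23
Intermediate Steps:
√(1978*(-3) + 39507) = √(-5934 + 39507) = √33573 = 19*√93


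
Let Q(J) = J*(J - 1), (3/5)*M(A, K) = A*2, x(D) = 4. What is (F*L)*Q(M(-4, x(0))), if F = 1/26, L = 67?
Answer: 57620/117 ≈ 492.48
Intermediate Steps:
M(A, K) = 10*A/3 (M(A, K) = 5*(A*2)/3 = 5*(2*A)/3 = 10*A/3)
Q(J) = J*(-1 + J)
F = 1/26 ≈ 0.038462
(F*L)*Q(M(-4, x(0))) = ((1/26)*67)*(((10/3)*(-4))*(-1 + (10/3)*(-4))) = 67*(-40*(-1 - 40/3)/3)/26 = 67*(-40/3*(-43/3))/26 = (67/26)*(1720/9) = 57620/117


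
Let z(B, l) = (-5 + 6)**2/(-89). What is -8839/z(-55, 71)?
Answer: 786671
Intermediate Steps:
z(B, l) = -1/89 (z(B, l) = 1**2*(-1/89) = 1*(-1/89) = -1/89)
-8839/z(-55, 71) = -8839/(-1/89) = -8839*(-89) = 786671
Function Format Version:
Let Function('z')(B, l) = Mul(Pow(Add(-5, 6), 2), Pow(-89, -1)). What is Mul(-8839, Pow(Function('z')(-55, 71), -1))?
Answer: 786671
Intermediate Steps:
Function('z')(B, l) = Rational(-1, 89) (Function('z')(B, l) = Mul(Pow(1, 2), Rational(-1, 89)) = Mul(1, Rational(-1, 89)) = Rational(-1, 89))
Mul(-8839, Pow(Function('z')(-55, 71), -1)) = Mul(-8839, Pow(Rational(-1, 89), -1)) = Mul(-8839, -89) = 786671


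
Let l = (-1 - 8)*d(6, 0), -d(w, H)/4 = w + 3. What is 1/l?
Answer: 1/324 ≈ 0.0030864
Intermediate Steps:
d(w, H) = -12 - 4*w (d(w, H) = -4*(w + 3) = -4*(3 + w) = -12 - 4*w)
l = 324 (l = (-1 - 8)*(-12 - 4*6) = -9*(-12 - 24) = -9*(-36) = 324)
1/l = 1/324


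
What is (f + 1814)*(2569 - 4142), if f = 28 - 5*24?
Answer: -2708706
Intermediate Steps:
f = -92 (f = 28 - 120 = -92)
(f + 1814)*(2569 - 4142) = (-92 + 1814)*(2569 - 4142) = 1722*(-1573) = -2708706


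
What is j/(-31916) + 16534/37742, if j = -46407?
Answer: 1139596069/602286836 ≈ 1.8921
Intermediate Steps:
j/(-31916) + 16534/37742 = -46407/(-31916) + 16534/37742 = -46407*(-1/31916) + 16534*(1/37742) = 46407/31916 + 8267/18871 = 1139596069/602286836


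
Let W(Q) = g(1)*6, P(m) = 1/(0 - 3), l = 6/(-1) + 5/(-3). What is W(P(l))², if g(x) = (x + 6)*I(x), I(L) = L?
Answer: 1764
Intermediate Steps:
g(x) = x*(6 + x) (g(x) = (x + 6)*x = (6 + x)*x = x*(6 + x))
l = -23/3 (l = 6*(-1) + 5*(-⅓) = -6 - 5/3 = -23/3 ≈ -7.6667)
P(m) = -⅓ (P(m) = 1/(-3) = -⅓)
W(Q) = 42 (W(Q) = (1*(6 + 1))*6 = (1*7)*6 = 7*6 = 42)
W(P(l))² = 42² = 1764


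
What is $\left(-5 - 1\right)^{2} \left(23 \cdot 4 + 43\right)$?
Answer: $4860$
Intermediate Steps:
$\left(-5 - 1\right)^{2} \left(23 \cdot 4 + 43\right) = \left(-6\right)^{2} \left(92 + 43\right) = 36 \cdot 135 = 4860$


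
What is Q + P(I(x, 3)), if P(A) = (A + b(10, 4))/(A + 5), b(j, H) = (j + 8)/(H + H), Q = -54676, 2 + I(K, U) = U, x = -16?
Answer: -1312211/24 ≈ -54675.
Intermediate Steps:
I(K, U) = -2 + U
b(j, H) = (8 + j)/(2*H) (b(j, H) = (8 + j)/((2*H)) = (8 + j)*(1/(2*H)) = (8 + j)/(2*H))
P(A) = (9/4 + A)/(5 + A) (P(A) = (A + (½)*(8 + 10)/4)/(A + 5) = (A + (½)*(¼)*18)/(5 + A) = (A + 9/4)/(5 + A) = (9/4 + A)/(5 + A))
Q + P(I(x, 3)) = -54676 + (9/4 + (-2 + 3))/(5 + (-2 + 3)) = -54676 + (9/4 + 1)/(5 + 1) = -54676 + (13/4)/6 = -54676 + (⅙)*(13/4) = -54676 + 13/24 = -1312211/24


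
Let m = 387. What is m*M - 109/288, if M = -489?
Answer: -54502093/288 ≈ -1.8924e+5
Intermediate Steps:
m*M - 109/288 = 387*(-489) - 109/288 = -189243 - 109*1/288 = -189243 - 109/288 = -54502093/288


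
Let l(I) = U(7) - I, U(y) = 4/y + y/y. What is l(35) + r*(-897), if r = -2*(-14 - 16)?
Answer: -376974/7 ≈ -53853.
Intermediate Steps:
U(y) = 1 + 4/y (U(y) = 4/y + 1 = 1 + 4/y)
r = 60 (r = -2*(-30) = 60)
l(I) = 11/7 - I (l(I) = (4 + 7)/7 - I = (1/7)*11 - I = 11/7 - I)
l(35) + r*(-897) = (11/7 - 1*35) + 60*(-897) = (11/7 - 35) - 53820 = -234/7 - 53820 = -376974/7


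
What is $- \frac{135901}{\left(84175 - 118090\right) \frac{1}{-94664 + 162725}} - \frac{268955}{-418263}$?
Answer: $\frac{184226523002408}{675494745} \approx 2.7273 \cdot 10^{5}$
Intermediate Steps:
$- \frac{135901}{\left(84175 - 118090\right) \frac{1}{-94664 + 162725}} - \frac{268955}{-418263} = - \frac{135901}{\left(-33915\right) \frac{1}{68061}} - - \frac{268955}{418263} = - \frac{135901}{\left(-33915\right) \frac{1}{68061}} + \frac{268955}{418263} = - \frac{135901}{- \frac{1615}{3241}} + \frac{268955}{418263} = \left(-135901\right) \left(- \frac{3241}{1615}\right) + \frac{268955}{418263} = \frac{440455141}{1615} + \frac{268955}{418263} = \frac{184226523002408}{675494745}$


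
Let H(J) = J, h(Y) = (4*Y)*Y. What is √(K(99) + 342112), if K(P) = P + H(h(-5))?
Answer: √342311 ≈ 585.07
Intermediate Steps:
h(Y) = 4*Y²
K(P) = 100 + P (K(P) = P + 4*(-5)² = P + 4*25 = P + 100 = 100 + P)
√(K(99) + 342112) = √((100 + 99) + 342112) = √(199 + 342112) = √342311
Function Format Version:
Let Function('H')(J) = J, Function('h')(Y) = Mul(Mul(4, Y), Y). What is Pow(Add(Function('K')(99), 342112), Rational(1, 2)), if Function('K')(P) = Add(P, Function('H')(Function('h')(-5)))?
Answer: Pow(342311, Rational(1, 2)) ≈ 585.07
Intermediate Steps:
Function('h')(Y) = Mul(4, Pow(Y, 2))
Function('K')(P) = Add(100, P) (Function('K')(P) = Add(P, Mul(4, Pow(-5, 2))) = Add(P, Mul(4, 25)) = Add(P, 100) = Add(100, P))
Pow(Add(Function('K')(99), 342112), Rational(1, 2)) = Pow(Add(Add(100, 99), 342112), Rational(1, 2)) = Pow(Add(199, 342112), Rational(1, 2)) = Pow(342311, Rational(1, 2))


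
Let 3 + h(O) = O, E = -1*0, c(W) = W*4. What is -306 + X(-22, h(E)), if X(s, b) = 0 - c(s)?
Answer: -218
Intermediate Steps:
c(W) = 4*W
E = 0
h(O) = -3 + O
X(s, b) = -4*s (X(s, b) = 0 - 4*s = -4*s)
-306 + X(-22, h(E)) = -306 - 4*(-22) = -306 + 88 = -218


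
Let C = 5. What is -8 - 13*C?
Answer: -73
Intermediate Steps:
-8 - 13*C = -8 - 13*5 = -8 - 65 = -73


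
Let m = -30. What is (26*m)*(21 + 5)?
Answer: -20280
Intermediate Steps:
(26*m)*(21 + 5) = (26*(-30))*(21 + 5) = -780*26 = -20280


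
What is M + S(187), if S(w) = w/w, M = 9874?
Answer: 9875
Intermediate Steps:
S(w) = 1
M + S(187) = 9874 + 1 = 9875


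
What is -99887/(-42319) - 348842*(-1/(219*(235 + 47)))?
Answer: 10465732972/1306768401 ≈ 8.0089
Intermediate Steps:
-99887/(-42319) - 348842*(-1/(219*(235 + 47))) = -99887*(-1/42319) - 348842/(282*(-219)) = 99887/42319 - 348842/(-61758) = 99887/42319 - 348842*(-1/61758) = 99887/42319 + 174421/30879 = 10465732972/1306768401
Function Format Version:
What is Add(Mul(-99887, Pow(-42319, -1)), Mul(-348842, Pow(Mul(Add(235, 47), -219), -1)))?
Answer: Rational(10465732972, 1306768401) ≈ 8.0089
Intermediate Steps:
Add(Mul(-99887, Pow(-42319, -1)), Mul(-348842, Pow(Mul(Add(235, 47), -219), -1))) = Add(Mul(-99887, Rational(-1, 42319)), Mul(-348842, Pow(Mul(282, -219), -1))) = Add(Rational(99887, 42319), Mul(-348842, Pow(-61758, -1))) = Add(Rational(99887, 42319), Mul(-348842, Rational(-1, 61758))) = Add(Rational(99887, 42319), Rational(174421, 30879)) = Rational(10465732972, 1306768401)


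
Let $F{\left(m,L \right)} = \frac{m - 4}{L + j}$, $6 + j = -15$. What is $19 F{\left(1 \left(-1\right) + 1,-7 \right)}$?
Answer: $\frac{19}{7} \approx 2.7143$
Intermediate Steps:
$j = -21$ ($j = -6 - 15 = -21$)
$F{\left(m,L \right)} = \frac{-4 + m}{-21 + L}$ ($F{\left(m,L \right)} = \frac{m - 4}{L - 21} = \frac{-4 + m}{-21 + L}$)
$19 F{\left(1 \left(-1\right) + 1,-7 \right)} = 19 \frac{-4 + \left(1 \left(-1\right) + 1\right)}{-21 - 7} = 19 \frac{-4 + \left(-1 + 1\right)}{-28} = 19 \left(- \frac{-4 + 0}{28}\right) = 19 \left(\left(- \frac{1}{28}\right) \left(-4\right)\right) = 19 \cdot \frac{1}{7} = \frac{19}{7}$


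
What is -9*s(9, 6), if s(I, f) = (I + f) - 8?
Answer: -63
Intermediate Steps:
s(I, f) = -8 + I + f
-9*s(9, 6) = -9*(-8 + 9 + 6) = -9*7 = -63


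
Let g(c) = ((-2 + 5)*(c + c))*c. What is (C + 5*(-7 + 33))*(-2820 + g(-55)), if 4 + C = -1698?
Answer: -24098760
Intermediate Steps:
C = -1702 (C = -4 - 1698 = -1702)
g(c) = 6*c² (g(c) = (3*(2*c))*c = (6*c)*c = 6*c²)
(C + 5*(-7 + 33))*(-2820 + g(-55)) = (-1702 + 5*(-7 + 33))*(-2820 + 6*(-55)²) = (-1702 + 5*26)*(-2820 + 6*3025) = (-1702 + 130)*(-2820 + 18150) = -1572*15330 = -24098760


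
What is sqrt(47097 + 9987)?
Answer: 2*sqrt(14271) ≈ 238.92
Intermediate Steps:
sqrt(47097 + 9987) = sqrt(57084) = 2*sqrt(14271)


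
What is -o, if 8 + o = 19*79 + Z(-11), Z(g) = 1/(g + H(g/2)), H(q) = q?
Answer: -49267/33 ≈ -1492.9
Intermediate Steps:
Z(g) = 2/(3*g) (Z(g) = 1/(g + g/2) = 1/(3*g/2) = 2/(3*g))
o = 49267/33 (o = -8 + (19*79 + (⅔)/(-11)) = -8 + (1501 + (⅔)*(-1/11)) = -8 + (1501 - 2/33) = -8 + 49531/33 = 49267/33 ≈ 1492.9)
-o = -1*49267/33 = -49267/33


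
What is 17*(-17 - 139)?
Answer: -2652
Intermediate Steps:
17*(-17 - 139) = 17*(-156) = -2652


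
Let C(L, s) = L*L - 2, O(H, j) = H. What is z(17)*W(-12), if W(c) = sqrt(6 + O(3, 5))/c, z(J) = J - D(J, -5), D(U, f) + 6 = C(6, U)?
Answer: 11/4 ≈ 2.7500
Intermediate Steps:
C(L, s) = -2 + L**2 (C(L, s) = L**2 - 2 = -2 + L**2)
D(U, f) = 28 (D(U, f) = -6 + (-2 + 6**2) = -6 + (-2 + 36) = -6 + 34 = 28)
z(J) = -28 + J (z(J) = J - 1*28 = J - 28 = -28 + J)
W(c) = 3/c (W(c) = sqrt(6 + 3)/c = sqrt(9)/c = 3/c)
z(17)*W(-12) = (-28 + 17)*(3/(-12)) = -33*(-1)/12 = -11*(-1/4) = 11/4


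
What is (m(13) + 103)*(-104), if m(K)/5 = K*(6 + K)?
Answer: -139152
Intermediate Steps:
m(K) = 5*K*(6 + K) (m(K) = 5*(K*(6 + K)) = 5*K*(6 + K))
(m(13) + 103)*(-104) = (5*13*(6 + 13) + 103)*(-104) = (5*13*19 + 103)*(-104) = (1235 + 103)*(-104) = 1338*(-104) = -139152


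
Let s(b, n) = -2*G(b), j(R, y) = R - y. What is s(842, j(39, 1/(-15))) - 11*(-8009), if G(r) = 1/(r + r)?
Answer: 74179357/842 ≈ 88099.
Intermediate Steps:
G(r) = 1/(2*r)
s(b, n) = -1/b
s(842, j(39, 1/(-15))) - 11*(-8009) = -1/842 - 11*(-8009) = -1*1/842 + 88099 = -1/842 + 88099 = 74179357/842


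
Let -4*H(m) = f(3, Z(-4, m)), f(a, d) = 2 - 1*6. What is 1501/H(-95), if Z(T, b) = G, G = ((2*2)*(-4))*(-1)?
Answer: 1501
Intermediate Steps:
G = 16 (G = (4*(-4))*(-1) = -16*(-1) = 16)
Z(T, b) = 16
f(a, d) = -4 (f(a, d) = 2 - 6 = -4)
H(m) = 1 (H(m) = -¼*(-4) = 1)
1501/H(-95) = 1501/1 = 1501*1 = 1501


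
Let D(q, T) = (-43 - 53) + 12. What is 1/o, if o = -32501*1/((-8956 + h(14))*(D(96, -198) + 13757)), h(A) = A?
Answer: 122263966/32501 ≈ 3761.9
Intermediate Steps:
D(q, T) = -84 (D(q, T) = -96 + 12 = -84)
o = 32501/122263966 (o = -32501*1/((-8956 + 14)*(-84 + 13757)) = -32501/((-8942*13673)) = -32501/(-122263966) = -32501*(-1/122263966) = 32501/122263966 ≈ 0.00026583)
1/o = 1/(32501/122263966) = 122263966/32501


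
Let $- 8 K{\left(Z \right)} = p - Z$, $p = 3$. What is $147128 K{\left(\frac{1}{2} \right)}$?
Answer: $- \frac{91955}{2} \approx -45978.0$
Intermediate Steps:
$K{\left(Z \right)} = - \frac{3}{8} + \frac{Z}{8}$ ($K{\left(Z \right)} = - \frac{3 - Z}{8} = - \frac{3}{8} + \frac{Z}{8}$)
$147128 K{\left(\frac{1}{2} \right)} = 147128 \left(- \frac{3}{8} + \frac{1}{8 \cdot 2}\right) = 147128 \left(- \frac{3}{8} + \frac{1}{8} \cdot \frac{1}{2}\right) = 147128 \left(- \frac{3}{8} + \frac{1}{16}\right) = 147128 \left(- \frac{5}{16}\right) = - \frac{91955}{2}$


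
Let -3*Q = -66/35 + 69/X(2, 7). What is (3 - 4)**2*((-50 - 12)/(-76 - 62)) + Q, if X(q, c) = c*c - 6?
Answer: 56384/103845 ≈ 0.54296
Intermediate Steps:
X(q, c) = -6 + c**2 (X(q, c) = c**2 - 6 = -6 + c**2)
Q = 141/1505 (Q = -(-66/35 + 69/(-6 + 7**2))/3 = -(-66*1/35 + 69/(-6 + 49))/3 = -(-66/35 + 69/43)/3 = -1/3*(-423/1505) = 141/1505 ≈ 0.093688)
(3 - 4)**2*((-50 - 12)/(-76 - 62)) + Q = (3 - 4)**2*((-50 - 12)/(-76 - 62)) + 141/1505 = (-1)**2*(-62/(-138)) + 141/1505 = 1*(-62*(-1/138)) + 141/1505 = 1*(31/69) + 141/1505 = 31/69 + 141/1505 = 56384/103845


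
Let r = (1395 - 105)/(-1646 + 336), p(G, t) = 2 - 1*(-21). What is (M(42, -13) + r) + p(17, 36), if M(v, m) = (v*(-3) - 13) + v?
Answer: -9823/131 ≈ -74.985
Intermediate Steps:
p(G, t) = 23 (p(G, t) = 2 + 21 = 23)
M(v, m) = -13 - 2*v (M(v, m) = (-3*v - 13) + v = (-13 - 3*v) + v = -13 - 2*v)
r = -129/131 (r = 1290/(-1310) = 1290*(-1/1310) = -129/131 ≈ -0.98473)
(M(42, -13) + r) + p(17, 36) = ((-13 - 2*42) - 129/131) + 23 = ((-13 - 84) - 129/131) + 23 = (-97 - 129/131) + 23 = -12836/131 + 23 = -9823/131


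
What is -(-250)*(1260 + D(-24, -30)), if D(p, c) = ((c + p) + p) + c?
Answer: 288000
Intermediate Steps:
D(p, c) = 2*c + 2*p (D(p, c) = (c + 2*p) + c = 2*c + 2*p)
-(-250)*(1260 + D(-24, -30)) = -(-250)*(1260 + (2*(-30) + 2*(-24))) = -(-250)*(1260 + (-60 - 48)) = -(-250)*(1260 - 108) = -(-250)*1152 = -1*(-288000) = 288000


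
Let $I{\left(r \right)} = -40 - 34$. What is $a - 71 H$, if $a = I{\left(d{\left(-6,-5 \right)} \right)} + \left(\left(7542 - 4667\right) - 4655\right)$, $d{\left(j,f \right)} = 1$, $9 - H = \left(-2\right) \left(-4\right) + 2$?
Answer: $-1783$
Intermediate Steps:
$H = -1$ ($H = 9 - \left(\left(-2\right) \left(-4\right) + 2\right) = 9 - \left(8 + 2\right) = 9 - 10 = -1$)
$I{\left(r \right)} = -74$ ($I{\left(r \right)} = -40 - 34 = -74$)
$a = -1854$ ($a = -74 + \left(\left(7542 - 4667\right) - 4655\right) = -74 + \left(2875 - 4655\right) = -74 - 1780 = -1854$)
$a - 71 H = -1854 - -71 = -1854 + 71 = -1783$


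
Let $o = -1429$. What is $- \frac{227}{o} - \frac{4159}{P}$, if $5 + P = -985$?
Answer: $\frac{6167941}{1414710} \approx 4.3599$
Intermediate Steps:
$P = -990$ ($P = -5 - 985 = -990$)
$- \frac{227}{o} - \frac{4159}{P} = - \frac{227}{-1429} - \frac{4159}{-990} = \left(-227\right) \left(- \frac{1}{1429}\right) - - \frac{4159}{990} = \frac{227}{1429} + \frac{4159}{990} = \frac{6167941}{1414710}$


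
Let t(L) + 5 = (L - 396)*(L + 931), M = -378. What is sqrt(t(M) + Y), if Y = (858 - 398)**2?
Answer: I*sqrt(216427) ≈ 465.22*I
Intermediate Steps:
t(L) = -5 + (-396 + L)*(931 + L) (t(L) = -5 + (L - 396)*(L + 931) = -5 + (-396 + L)*(931 + L))
Y = 211600 (Y = 460**2 = 211600)
sqrt(t(M) + Y) = sqrt((-368681 + (-378)**2 + 535*(-378)) + 211600) = sqrt((-368681 + 142884 - 202230) + 211600) = sqrt(-428027 + 211600) = sqrt(-216427) = I*sqrt(216427)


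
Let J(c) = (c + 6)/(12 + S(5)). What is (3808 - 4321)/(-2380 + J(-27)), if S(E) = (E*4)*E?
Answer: 8208/38083 ≈ 0.21553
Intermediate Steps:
S(E) = 4*E**2 (S(E) = (4*E)*E = 4*E**2)
J(c) = 3/56 + c/112 (J(c) = (c + 6)/(12 + 4*5**2) = (6 + c)/(12 + 4*25) = (6 + c)/(12 + 100) = (6 + c)/112 = (6 + c)*(1/112) = 3/56 + c/112)
(3808 - 4321)/(-2380 + J(-27)) = (3808 - 4321)/(-2380 + (3/56 + (1/112)*(-27))) = -513/(-2380 + (3/56 - 27/112)) = -513/(-2380 - 3/16) = -513/(-38083/16) = -513*(-16/38083) = 8208/38083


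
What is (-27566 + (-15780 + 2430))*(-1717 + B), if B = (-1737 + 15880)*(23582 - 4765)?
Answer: -10888856996424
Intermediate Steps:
B = 266128831 (B = 14143*18817 = 266128831)
(-27566 + (-15780 + 2430))*(-1717 + B) = (-27566 + (-15780 + 2430))*(-1717 + 266128831) = (-27566 - 13350)*266127114 = -40916*266127114 = -10888856996424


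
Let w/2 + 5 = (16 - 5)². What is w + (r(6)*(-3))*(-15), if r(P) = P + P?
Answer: 772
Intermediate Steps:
r(P) = 2*P
w = 232 (w = -10 + 2*(16 - 5)² = -10 + 2*11² = -10 + 2*121 = -10 + 242 = 232)
w + (r(6)*(-3))*(-15) = 232 + ((2*6)*(-3))*(-15) = 232 + (12*(-3))*(-15) = 232 - 36*(-15) = 232 + 540 = 772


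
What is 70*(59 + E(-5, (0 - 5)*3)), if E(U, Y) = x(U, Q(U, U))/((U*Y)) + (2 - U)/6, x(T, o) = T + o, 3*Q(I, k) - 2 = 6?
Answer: 189427/45 ≈ 4209.5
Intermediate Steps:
Q(I, k) = 8/3 (Q(I, k) = ⅔ + (⅓)*6 = ⅔ + 2 = 8/3)
E(U, Y) = ⅓ - U/6 + (8/3 + U)/(U*Y) (E(U, Y) = (U + 8/3)/((U*Y)) + (2 - U)/6 = (8/3 + U)*(1/(U*Y)) + (2 - U)*(⅙) = (8/3 + U)/(U*Y) + (⅓ - U/6) = ⅓ - U/6 + (8/3 + U)/(U*Y))
70*(59 + E(-5, (0 - 5)*3)) = 70*(59 + (⅙)*(16 + 6*(-5) - 5*(0 - 5)*3*(2 - 1*(-5)))/(-5*((0 - 5)*3))) = 70*(59 + (⅙)*(-⅕)*(16 - 30 - 5*(-5*3)*(2 + 5))/(-5*3)) = 70*(59 + (⅙)*(-⅕)*(16 - 30 - 5*(-15)*7)/(-15)) = 70*(59 + (⅙)*(-⅕)*(-1/15)*(16 - 30 + 525)) = 70*(59 + (⅙)*(-⅕)*(-1/15)*511) = 70*(59 + 511/450) = 70*(27061/450) = 189427/45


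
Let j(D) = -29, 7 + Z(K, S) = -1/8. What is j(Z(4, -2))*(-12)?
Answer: 348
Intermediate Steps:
Z(K, S) = -57/8 (Z(K, S) = -7 - 1/8 = -7 - 1*⅛ = -7 - ⅛ = -57/8)
j(Z(4, -2))*(-12) = -29*(-12) = 348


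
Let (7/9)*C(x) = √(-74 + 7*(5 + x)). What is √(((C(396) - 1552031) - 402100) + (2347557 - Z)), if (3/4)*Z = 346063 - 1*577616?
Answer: √(309654030 + 567*√2733)/21 ≈ 837.99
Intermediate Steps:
Z = -926212/3 (Z = 4*(346063 - 1*577616)/3 = 4*(346063 - 577616)/3 = (4/3)*(-231553) = -926212/3 ≈ -3.0874e+5)
C(x) = 9*√(-39 + 7*x)/7 (C(x) = 9*√(-74 + 7*(5 + x))/7 = 9*√(-74 + (35 + 7*x))/7 = 9*√(-39 + 7*x)/7)
√(((C(396) - 1552031) - 402100) + (2347557 - Z)) = √(((9*√(-39 + 7*396)/7 - 1552031) - 402100) + (2347557 - 1*(-926212/3))) = √(((9*√(-39 + 2772)/7 - 1552031) - 402100) + (2347557 + 926212/3)) = √(((9*√2733/7 - 1552031) - 402100) + 7968883/3) = √(((-1552031 + 9*√2733/7) - 402100) + 7968883/3) = √((-1954131 + 9*√2733/7) + 7968883/3) = √(2106490/3 + 9*√2733/7)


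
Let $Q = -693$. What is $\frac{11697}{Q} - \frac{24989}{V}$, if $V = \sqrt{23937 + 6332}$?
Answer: $- \frac{557}{33} - \frac{24989 \sqrt{30269}}{30269} \approx -160.51$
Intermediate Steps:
$V = \sqrt{30269} \approx 173.98$
$\frac{11697}{Q} - \frac{24989}{V} = \frac{11697}{-693} - \frac{24989}{\sqrt{30269}} = 11697 \left(- \frac{1}{693}\right) - 24989 \frac{\sqrt{30269}}{30269} = - \frac{557}{33} - \frac{24989 \sqrt{30269}}{30269}$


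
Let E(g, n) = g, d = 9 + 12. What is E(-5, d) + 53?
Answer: 48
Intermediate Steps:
d = 21
E(-5, d) + 53 = -5 + 53 = 48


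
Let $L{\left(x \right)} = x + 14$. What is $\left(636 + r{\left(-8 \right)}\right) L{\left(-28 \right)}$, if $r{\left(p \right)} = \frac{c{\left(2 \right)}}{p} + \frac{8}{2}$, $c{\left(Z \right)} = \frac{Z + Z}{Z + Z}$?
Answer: $- \frac{35833}{4} \approx -8958.3$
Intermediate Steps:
$c{\left(Z \right)} = 1$ ($c{\left(Z \right)} = \frac{2 Z}{2 Z} = 2 Z \frac{1}{2 Z} = 1$)
$r{\left(p \right)} = 4 + \frac{1}{p}$ ($r{\left(p \right)} = 1 \frac{1}{p} + \frac{8}{2} = \frac{1}{p} + 8 \cdot \frac{1}{2} = \frac{1}{p} + 4 = 4 + \frac{1}{p}$)
$L{\left(x \right)} = 14 + x$
$\left(636 + r{\left(-8 \right)}\right) L{\left(-28 \right)} = \left(636 + \left(4 + \frac{1}{-8}\right)\right) \left(14 - 28\right) = \left(636 + \left(4 - \frac{1}{8}\right)\right) \left(-14\right) = \left(636 + \frac{31}{8}\right) \left(-14\right) = \frac{5119}{8} \left(-14\right) = - \frac{35833}{4}$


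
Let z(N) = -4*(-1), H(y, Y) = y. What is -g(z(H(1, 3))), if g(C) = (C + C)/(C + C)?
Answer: -1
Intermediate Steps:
z(N) = 4
g(C) = 1 (g(C) = (2*C)/((2*C)) = (2*C)*(1/(2*C)) = 1)
-g(z(H(1, 3))) = -1*1 = -1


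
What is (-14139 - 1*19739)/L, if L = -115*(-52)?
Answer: -1303/230 ≈ -5.6652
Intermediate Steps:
L = 5980
(-14139 - 1*19739)/L = (-14139 - 1*19739)/5980 = (-14139 - 19739)*(1/5980) = -33878*1/5980 = -1303/230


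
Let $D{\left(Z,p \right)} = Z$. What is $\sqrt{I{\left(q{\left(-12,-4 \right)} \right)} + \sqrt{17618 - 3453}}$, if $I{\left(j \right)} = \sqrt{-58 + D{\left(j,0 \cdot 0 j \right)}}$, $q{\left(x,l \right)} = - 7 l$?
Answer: $\sqrt{\sqrt{14165} + i \sqrt{30}} \approx 10.912 + 0.25096 i$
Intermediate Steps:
$I{\left(j \right)} = \sqrt{-58 + j}$
$\sqrt{I{\left(q{\left(-12,-4 \right)} \right)} + \sqrt{17618 - 3453}} = \sqrt{\sqrt{-58 - -28} + \sqrt{17618 - 3453}} = \sqrt{\sqrt{-58 + 28} + \sqrt{14165}} = \sqrt{\sqrt{-30} + \sqrt{14165}} = \sqrt{i \sqrt{30} + \sqrt{14165}} = \sqrt{\sqrt{14165} + i \sqrt{30}}$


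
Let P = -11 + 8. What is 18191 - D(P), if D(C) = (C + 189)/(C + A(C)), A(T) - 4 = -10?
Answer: 54635/3 ≈ 18212.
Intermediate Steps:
A(T) = -6 (A(T) = 4 - 10 = -6)
P = -3
D(C) = (189 + C)/(-6 + C) (D(C) = (C + 189)/(C - 6) = (189 + C)/(-6 + C))
18191 - D(P) = 18191 - (189 - 3)/(-6 - 3) = 18191 - 186/(-9) = 18191 - (-1)*186/9 = 18191 - 1*(-62/3) = 18191 + 62/3 = 54635/3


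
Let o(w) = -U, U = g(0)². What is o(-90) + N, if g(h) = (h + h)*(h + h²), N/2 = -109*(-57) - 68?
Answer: 12290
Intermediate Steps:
N = 12290 (N = 2*(-109*(-57) - 68) = 2*(6213 - 68) = 2*6145 = 12290)
g(h) = 2*h*(h + h²) (g(h) = (2*h)*(h + h²) = 2*h*(h + h²))
U = 0 (U = (2*0²*(1 + 0))² = (2*0*1)² = 0² = 0)
o(w) = 0 (o(w) = -1*0 = 0)
o(-90) + N = 0 + 12290 = 12290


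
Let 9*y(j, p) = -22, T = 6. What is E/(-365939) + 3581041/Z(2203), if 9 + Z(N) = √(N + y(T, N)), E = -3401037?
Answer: 106210725744231/6980652364 + 10743123*√19805/19076 ≈ 94471.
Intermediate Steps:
y(j, p) = -22/9 (y(j, p) = (⅑)*(-22) = -22/9)
Z(N) = -9 + √(-22/9 + N) (Z(N) = -9 + √(N - 22/9) = -9 + √(-22/9 + N))
E/(-365939) + 3581041/Z(2203) = -3401037/(-365939) + 3581041/(-9 + √(-22 + 9*2203)/3) = -3401037*(-1/365939) + 3581041/(-9 + √(-22 + 19827)/3) = 3401037/365939 + 3581041/(-9 + √19805/3)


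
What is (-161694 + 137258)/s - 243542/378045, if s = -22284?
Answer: 11761783/26001095 ≈ 0.45236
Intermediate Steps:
(-161694 + 137258)/s - 243542/378045 = (-161694 + 137258)/(-22284) - 243542/378045 = -24436*(-1/22284) - 243542*1/378045 = 6109/5571 - 243542/378045 = 11761783/26001095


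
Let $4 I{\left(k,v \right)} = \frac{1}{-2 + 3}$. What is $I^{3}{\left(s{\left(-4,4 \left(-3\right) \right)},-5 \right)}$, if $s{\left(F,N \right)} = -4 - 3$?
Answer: $\frac{1}{64} \approx 0.015625$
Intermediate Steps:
$s{\left(F,N \right)} = -7$ ($s{\left(F,N \right)} = -4 - 3 = -7$)
$I{\left(k,v \right)} = \frac{1}{4}$ ($I{\left(k,v \right)} = \frac{1}{4 \left(-2 + 3\right)} = \frac{1}{4 \cdot 1} = \frac{1}{4} \cdot 1 = \frac{1}{4}$)
$I^{3}{\left(s{\left(-4,4 \left(-3\right) \right)},-5 \right)} = \left(\frac{1}{4}\right)^{3} = \frac{1}{64}$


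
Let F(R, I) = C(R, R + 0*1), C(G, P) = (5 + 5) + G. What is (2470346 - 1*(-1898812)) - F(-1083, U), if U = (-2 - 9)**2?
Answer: 4370231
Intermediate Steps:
U = 121 (U = (-11)**2 = 121)
C(G, P) = 10 + G
F(R, I) = 10 + R
(2470346 - 1*(-1898812)) - F(-1083, U) = (2470346 - 1*(-1898812)) - (10 - 1083) = (2470346 + 1898812) - 1*(-1073) = 4369158 + 1073 = 4370231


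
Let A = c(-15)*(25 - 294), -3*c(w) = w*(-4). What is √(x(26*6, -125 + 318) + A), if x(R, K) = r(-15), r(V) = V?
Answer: √5365 ≈ 73.246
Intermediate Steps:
c(w) = 4*w/3 (c(w) = -w*(-4)/3 = -(-4)*w/3 = 4*w/3)
x(R, K) = -15
A = 5380 (A = ((4/3)*(-15))*(25 - 294) = -20*(-269) = 5380)
√(x(26*6, -125 + 318) + A) = √(-15 + 5380) = √5365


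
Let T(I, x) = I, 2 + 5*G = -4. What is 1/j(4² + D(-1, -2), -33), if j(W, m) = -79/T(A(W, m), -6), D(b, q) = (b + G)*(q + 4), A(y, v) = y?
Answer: -58/395 ≈ -0.14684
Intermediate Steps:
G = -6/5 (G = -⅖ + (⅕)*(-4) = -⅖ - ⅘ = -6/5 ≈ -1.2000)
D(b, q) = (4 + q)*(-6/5 + b) (D(b, q) = (b - 6/5)*(q + 4) = (-6/5 + b)*(4 + q) = (4 + q)*(-6/5 + b))
j(W, m) = -79/W
1/j(4² + D(-1, -2), -33) = 1/(-79/(4² + (-24/5 + 4*(-1) - 6/5*(-2) - 1*(-2)))) = 1/(-79/(16 + (-24/5 - 4 + 12/5 + 2))) = 1/(-79/(16 - 22/5)) = 1/(-79/58/5) = 1/(-79*5/58) = 1/(-395/58) = -58/395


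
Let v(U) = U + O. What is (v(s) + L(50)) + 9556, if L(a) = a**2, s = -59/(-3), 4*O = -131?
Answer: 144515/12 ≈ 12043.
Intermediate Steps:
O = -131/4 (O = (1/4)*(-131) = -131/4 ≈ -32.750)
s = 59/3 (s = -59*(-1/3) = 59/3 ≈ 19.667)
v(U) = -131/4 + U (v(U) = U - 131/4 = -131/4 + U)
(v(s) + L(50)) + 9556 = ((-131/4 + 59/3) + 50**2) + 9556 = (-157/12 + 2500) + 9556 = 29843/12 + 9556 = 144515/12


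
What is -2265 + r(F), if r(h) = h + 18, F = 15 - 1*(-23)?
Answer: -2209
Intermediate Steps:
F = 38 (F = 15 + 23 = 38)
r(h) = 18 + h
-2265 + r(F) = -2265 + (18 + 38) = -2265 + 56 = -2209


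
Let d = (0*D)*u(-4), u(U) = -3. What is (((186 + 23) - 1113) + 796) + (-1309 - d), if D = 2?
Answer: -1417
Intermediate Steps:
d = 0 (d = (0*2)*(-3) = 0*(-3) = 0)
(((186 + 23) - 1113) + 796) + (-1309 - d) = (((186 + 23) - 1113) + 796) + (-1309 - 1*0) = ((209 - 1113) + 796) + (-1309 + 0) = (-904 + 796) - 1309 = -108 - 1309 = -1417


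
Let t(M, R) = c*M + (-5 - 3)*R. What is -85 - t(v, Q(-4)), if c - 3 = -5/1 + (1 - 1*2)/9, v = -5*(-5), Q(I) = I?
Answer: -578/9 ≈ -64.222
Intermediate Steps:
v = 25
c = -19/9 (c = 3 + (-5/1 + (1 - 1*2)/9) = 3 + (-5*1 + (1 - 2)*(⅑)) = 3 + (-5 - 1*⅑) = 3 + (-5 - ⅑) = 3 - 46/9 = -19/9 ≈ -2.1111)
t(M, R) = -8*R - 19*M/9 (t(M, R) = -19*M/9 + (-5 - 3)*R = -19*M/9 - 8*R = -8*R - 19*M/9)
-85 - t(v, Q(-4)) = -85 - (-8*(-4) - 19/9*25) = -85 - (32 - 475/9) = -85 - 1*(-187/9) = -85 + 187/9 = -578/9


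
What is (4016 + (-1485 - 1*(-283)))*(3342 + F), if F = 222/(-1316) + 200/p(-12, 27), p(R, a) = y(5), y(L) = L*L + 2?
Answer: 3986672525/423 ≈ 9.4248e+6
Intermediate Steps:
y(L) = 2 + L² (y(L) = L² + 2 = 2 + L²)
p(R, a) = 27 (p(R, a) = 2 + 5² = 2 + 25 = 27)
F = 128603/17766 (F = 222/(-1316) + 200/27 = 222*(-1/1316) + 200*(1/27) = -111/658 + 200/27 = 128603/17766 ≈ 7.2387)
(4016 + (-1485 - 1*(-283)))*(3342 + F) = (4016 + (-1485 - 1*(-283)))*(3342 + 128603/17766) = (4016 + (-1485 + 283))*(59502575/17766) = (4016 - 1202)*(59502575/17766) = 2814*(59502575/17766) = 3986672525/423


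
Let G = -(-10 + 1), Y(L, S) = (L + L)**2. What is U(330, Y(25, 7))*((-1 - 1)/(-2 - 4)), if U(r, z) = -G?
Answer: -3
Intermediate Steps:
Y(L, S) = 4*L**2 (Y(L, S) = (2*L)**2 = 4*L**2)
G = 9 (G = -1*(-9) = 9)
U(r, z) = -9 (U(r, z) = -1*9 = -9)
U(330, Y(25, 7))*((-1 - 1)/(-2 - 4)) = -9*(-1 - 1)/(-2 - 4) = -(-18)/(-6) = -(-18)*(-1)/6 = -9*1/3 = -3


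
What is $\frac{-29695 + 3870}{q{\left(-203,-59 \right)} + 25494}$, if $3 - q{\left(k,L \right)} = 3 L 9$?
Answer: $- \frac{5165}{5418} \approx -0.9533$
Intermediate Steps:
$q{\left(k,L \right)} = 3 - 27 L$ ($q{\left(k,L \right)} = 3 - 3 L 9 = 3 - 27 L$)
$\frac{-29695 + 3870}{q{\left(-203,-59 \right)} + 25494} = \frac{-29695 + 3870}{\left(3 - -1593\right) + 25494} = - \frac{25825}{\left(3 + 1593\right) + 25494} = - \frac{25825}{1596 + 25494} = - \frac{25825}{27090} = \left(-25825\right) \frac{1}{27090} = - \frac{5165}{5418}$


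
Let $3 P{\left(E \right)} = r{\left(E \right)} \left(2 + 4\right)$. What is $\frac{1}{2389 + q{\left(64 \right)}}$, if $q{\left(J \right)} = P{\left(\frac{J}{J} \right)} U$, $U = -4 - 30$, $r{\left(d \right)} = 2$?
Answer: $\frac{1}{2253} \approx 0.00044385$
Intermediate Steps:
$U = -34$ ($U = -4 - 30 = -34$)
$P{\left(E \right)} = 4$ ($P{\left(E \right)} = \frac{2 \left(2 + 4\right)}{3} = \frac{2 \cdot 6}{3} = \frac{1}{3} \cdot 12 = 4$)
$q{\left(J \right)} = -136$ ($q{\left(J \right)} = 4 \left(-34\right) = -136$)
$\frac{1}{2389 + q{\left(64 \right)}} = \frac{1}{2389 - 136} = \frac{1}{2253}$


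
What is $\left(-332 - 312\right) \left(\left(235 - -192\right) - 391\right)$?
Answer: $-23184$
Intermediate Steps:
$\left(-332 - 312\right) \left(\left(235 - -192\right) - 391\right) = - 644 \left(\left(235 + 192\right) - 391\right) = - 644 \left(427 - 391\right) = \left(-644\right) 36 = -23184$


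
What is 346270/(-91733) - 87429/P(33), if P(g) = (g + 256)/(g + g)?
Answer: -529428286192/26510837 ≈ -19970.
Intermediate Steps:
P(g) = (256 + g)/(2*g) (P(g) = (256 + g)/((2*g)) = (256 + g)*(1/(2*g)) = (256 + g)/(2*g))
346270/(-91733) - 87429/P(33) = 346270/(-91733) - 87429*66/(256 + 33) = 346270*(-1/91733) - 87429/((½)*(1/33)*289) = -346270/91733 - 87429/289/66 = -346270/91733 - 87429*66/289 = -346270/91733 - 5770314/289 = -529428286192/26510837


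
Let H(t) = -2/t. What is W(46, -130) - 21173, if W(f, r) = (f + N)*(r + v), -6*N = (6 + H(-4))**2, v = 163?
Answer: -159099/8 ≈ -19887.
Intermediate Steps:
N = -169/24 (N = -(6 - 2/(-4))**2/6 = -(6 - 2*(-1/4))**2/6 = -(6 + 1/2)**2/6 = -(13/2)**2/6 = -1/6*169/4 = -169/24 ≈ -7.0417)
W(f, r) = (163 + r)*(-169/24 + f) (W(f, r) = (f - 169/24)*(r + 163) = (-169/24 + f)*(163 + r) = (163 + r)*(-169/24 + f))
W(46, -130) - 21173 = (-27547/24 + 163*46 - 169/24*(-130) + 46*(-130)) - 21173 = (-27547/24 + 7498 + 10985/12 - 5980) - 21173 = 10285/8 - 21173 = -159099/8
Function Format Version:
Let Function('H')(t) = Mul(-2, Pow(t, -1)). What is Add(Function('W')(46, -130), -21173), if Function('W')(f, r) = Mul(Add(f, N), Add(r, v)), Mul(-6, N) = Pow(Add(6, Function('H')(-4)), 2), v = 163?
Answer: Rational(-159099, 8) ≈ -19887.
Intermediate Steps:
N = Rational(-169, 24) (N = Mul(Rational(-1, 6), Pow(Add(6, Mul(-2, Pow(-4, -1))), 2)) = Mul(Rational(-1, 6), Pow(Add(6, Mul(-2, Rational(-1, 4))), 2)) = Mul(Rational(-1, 6), Pow(Add(6, Rational(1, 2)), 2)) = Mul(Rational(-1, 6), Pow(Rational(13, 2), 2)) = Mul(Rational(-1, 6), Rational(169, 4)) = Rational(-169, 24) ≈ -7.0417)
Function('W')(f, r) = Mul(Add(163, r), Add(Rational(-169, 24), f)) (Function('W')(f, r) = Mul(Add(f, Rational(-169, 24)), Add(r, 163)) = Mul(Add(Rational(-169, 24), f), Add(163, r)) = Mul(Add(163, r), Add(Rational(-169, 24), f)))
Add(Function('W')(46, -130), -21173) = Add(Add(Rational(-27547, 24), Mul(163, 46), Mul(Rational(-169, 24), -130), Mul(46, -130)), -21173) = Add(Add(Rational(-27547, 24), 7498, Rational(10985, 12), -5980), -21173) = Add(Rational(10285, 8), -21173) = Rational(-159099, 8)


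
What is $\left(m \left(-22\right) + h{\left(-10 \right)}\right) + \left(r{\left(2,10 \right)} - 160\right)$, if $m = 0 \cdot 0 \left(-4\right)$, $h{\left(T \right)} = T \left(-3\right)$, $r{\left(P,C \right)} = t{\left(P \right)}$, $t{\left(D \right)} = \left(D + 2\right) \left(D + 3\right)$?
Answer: $-110$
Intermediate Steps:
$t{\left(D \right)} = \left(2 + D\right) \left(3 + D\right)$
$r{\left(P,C \right)} = 6 + P^{2} + 5 P$
$h{\left(T \right)} = - 3 T$
$m = 0$ ($m = 0 \left(-4\right) = 0$)
$\left(m \left(-22\right) + h{\left(-10 \right)}\right) + \left(r{\left(2,10 \right)} - 160\right) = \left(0 \left(-22\right) - -30\right) + \left(\left(6 + 2^{2} + 5 \cdot 2\right) - 160\right) = \left(0 + 30\right) + \left(\left(6 + 4 + 10\right) - 160\right) = 30 + \left(20 - 160\right) = 30 - 140 = -110$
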